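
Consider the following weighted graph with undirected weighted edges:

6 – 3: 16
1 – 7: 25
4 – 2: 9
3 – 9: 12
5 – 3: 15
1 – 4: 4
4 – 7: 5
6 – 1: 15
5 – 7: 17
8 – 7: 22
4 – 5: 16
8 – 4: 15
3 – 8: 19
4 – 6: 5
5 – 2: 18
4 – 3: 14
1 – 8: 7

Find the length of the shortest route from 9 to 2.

35

Compare a few routes:
9 - 3 - 5 - 2: 12+15+18 = 45
9 - 3 - 6 - 4 - 2: 12+16+5+9 = 42
9 - 3 - 4 - 2: 12+14+9 = 35
Cheapest is 9 - 3 - 4 - 2 at 35.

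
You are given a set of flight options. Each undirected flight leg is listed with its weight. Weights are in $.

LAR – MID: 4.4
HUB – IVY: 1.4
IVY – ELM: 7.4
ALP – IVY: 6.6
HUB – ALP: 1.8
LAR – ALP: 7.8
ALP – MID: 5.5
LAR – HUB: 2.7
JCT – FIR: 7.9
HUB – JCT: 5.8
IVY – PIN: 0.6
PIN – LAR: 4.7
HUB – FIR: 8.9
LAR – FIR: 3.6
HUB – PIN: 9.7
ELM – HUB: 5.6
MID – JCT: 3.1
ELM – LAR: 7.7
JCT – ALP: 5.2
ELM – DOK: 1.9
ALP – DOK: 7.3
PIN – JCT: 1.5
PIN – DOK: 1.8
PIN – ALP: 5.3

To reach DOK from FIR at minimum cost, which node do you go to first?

LAR

Candidate routes:
FIR - LAR - PIN - DOK: 3.6+4.7+1.8 = 10.1
FIR - JCT - PIN - DOK: 7.9+1.5+1.8 = 11.2
FIR - HUB - IVY - PIN - DOK: 8.9+1.4+0.6+1.8 = 12.7
FIR - LAR - ELM - DOK: 3.6+7.7+1.9 = 13.2
The minimum is $10.1 via FIR - LAR - PIN - DOK.
So from FIR the first move is to LAR.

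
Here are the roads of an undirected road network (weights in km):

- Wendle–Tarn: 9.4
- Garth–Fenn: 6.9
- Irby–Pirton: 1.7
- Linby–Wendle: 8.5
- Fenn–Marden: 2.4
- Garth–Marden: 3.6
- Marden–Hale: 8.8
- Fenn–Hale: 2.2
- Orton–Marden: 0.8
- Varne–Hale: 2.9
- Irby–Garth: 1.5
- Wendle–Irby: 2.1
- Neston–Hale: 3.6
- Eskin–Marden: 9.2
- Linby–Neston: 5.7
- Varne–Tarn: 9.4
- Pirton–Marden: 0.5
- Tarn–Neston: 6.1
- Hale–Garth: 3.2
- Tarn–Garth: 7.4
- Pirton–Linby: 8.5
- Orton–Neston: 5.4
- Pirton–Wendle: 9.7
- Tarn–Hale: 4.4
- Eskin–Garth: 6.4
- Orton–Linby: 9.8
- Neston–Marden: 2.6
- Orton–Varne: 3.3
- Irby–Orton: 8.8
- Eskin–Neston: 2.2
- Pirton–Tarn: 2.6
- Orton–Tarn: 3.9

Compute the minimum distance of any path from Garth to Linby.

Shortest distances from Garth:
Garth: 0
Irby: 1.5  (via Garth)
Pirton: 3.2  (via Irby)
Hale: 3.2  (via Garth)
Wendle: 3.6  (via Irby)
Marden: 3.6  (via Garth)
Orton: 4.4  (via Marden)
Fenn: 5.4  (via Hale)
Tarn: 5.8  (via Pirton)
Varne: 6.1  (via Hale)
Neston: 6.2  (via Marden)
Eskin: 6.4  (via Garth)
Linby: 11.7  (via Pirton)
Shortest route: Garth–Irby–Pirton–Linby = 11.7 km.

11.7 km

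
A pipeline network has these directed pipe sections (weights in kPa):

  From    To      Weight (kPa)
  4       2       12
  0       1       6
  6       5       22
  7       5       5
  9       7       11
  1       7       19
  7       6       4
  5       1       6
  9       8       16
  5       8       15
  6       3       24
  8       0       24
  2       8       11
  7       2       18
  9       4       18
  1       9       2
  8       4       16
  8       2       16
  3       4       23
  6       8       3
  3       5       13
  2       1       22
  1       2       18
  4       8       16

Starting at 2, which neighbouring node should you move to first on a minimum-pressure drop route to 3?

Enumerating some paths:
2 - 1 - 9 - 7 - 6 - 3: 22+2+11+4+24 = 63
2 - 1 - 7 - 6 - 3: 22+19+4+24 = 69
The minimum is 63 kPa via 2 - 1 - 9 - 7 - 6 - 3.
So from 2 the first move is to 1.

1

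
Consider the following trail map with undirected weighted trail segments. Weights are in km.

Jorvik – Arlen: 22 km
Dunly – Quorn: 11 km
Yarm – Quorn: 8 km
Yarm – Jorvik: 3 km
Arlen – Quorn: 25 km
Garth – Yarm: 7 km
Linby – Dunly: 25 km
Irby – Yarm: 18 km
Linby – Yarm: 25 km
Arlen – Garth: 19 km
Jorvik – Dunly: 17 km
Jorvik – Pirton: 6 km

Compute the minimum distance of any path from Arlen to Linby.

50 km

Settle nodes by increasing distance from Arlen:
Arlen: 0
Garth: 19  (via Arlen)
Jorvik: 22  (via Arlen)
Yarm: 25  (via Jorvik)
Quorn: 25  (via Arlen)
Pirton: 28  (via Jorvik)
Dunly: 36  (via Quorn)
Irby: 43  (via Yarm)
Linby: 50  (via Yarm)
Shortest route: Arlen–Jorvik–Yarm–Linby = 50 km.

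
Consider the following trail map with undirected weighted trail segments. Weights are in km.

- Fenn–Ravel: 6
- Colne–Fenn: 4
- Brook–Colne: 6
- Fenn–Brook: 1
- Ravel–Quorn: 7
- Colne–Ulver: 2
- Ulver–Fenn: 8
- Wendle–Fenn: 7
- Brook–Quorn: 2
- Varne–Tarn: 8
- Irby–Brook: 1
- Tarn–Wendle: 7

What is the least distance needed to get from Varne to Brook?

23 km

Running Dijkstra from Varne:
Varne: 0
Tarn: 8  (via Varne)
Wendle: 15  (via Tarn)
Fenn: 22  (via Wendle)
Brook: 23  (via Fenn)
Shortest route: Varne–Tarn–Wendle–Fenn–Brook = 23 km.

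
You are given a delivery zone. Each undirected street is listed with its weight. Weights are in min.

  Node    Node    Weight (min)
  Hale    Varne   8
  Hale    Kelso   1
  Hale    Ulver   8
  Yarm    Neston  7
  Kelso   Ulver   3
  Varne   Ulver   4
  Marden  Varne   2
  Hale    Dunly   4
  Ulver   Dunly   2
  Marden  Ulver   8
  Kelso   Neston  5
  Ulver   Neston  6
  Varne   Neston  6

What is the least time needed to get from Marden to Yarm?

15 min

Enumerating some paths:
Marden → Varne → Neston → Yarm: 2+6+7 = 15
Marden → Varne → Ulver → Neston → Yarm: 2+4+6+7 = 19
Marden → Ulver → Neston → Yarm: 8+6+7 = 21
Marden → Varne → Ulver → Kelso → Neston → Yarm: 2+4+3+5+7 = 21
Cheapest is Marden → Varne → Neston → Yarm at 15 min.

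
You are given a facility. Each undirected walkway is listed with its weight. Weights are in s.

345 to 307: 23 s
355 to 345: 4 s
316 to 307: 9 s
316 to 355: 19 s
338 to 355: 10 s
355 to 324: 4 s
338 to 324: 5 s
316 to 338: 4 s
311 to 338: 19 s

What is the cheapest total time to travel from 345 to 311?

Running Dijkstra from 345:
345: 0
355: 4  (via 345)
324: 8  (via 355)
338: 13  (via 324)
316: 17  (via 338)
307: 23  (via 345)
311: 32  (via 338)
Shortest route: 345 → 355 → 324 → 338 → 311 = 32 s.

32 s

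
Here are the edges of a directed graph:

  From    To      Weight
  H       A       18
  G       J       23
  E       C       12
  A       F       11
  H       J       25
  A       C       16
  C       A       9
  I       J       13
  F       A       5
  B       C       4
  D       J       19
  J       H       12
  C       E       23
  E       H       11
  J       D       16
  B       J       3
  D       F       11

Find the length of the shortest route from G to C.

Settle nodes by increasing distance from G:
G: 0
J: 23  (via G)
H: 35  (via J)
D: 39  (via J)
F: 50  (via D)
A: 53  (via H)
C: 69  (via A)
Shortest route: G → J → H → A → C = 69.

69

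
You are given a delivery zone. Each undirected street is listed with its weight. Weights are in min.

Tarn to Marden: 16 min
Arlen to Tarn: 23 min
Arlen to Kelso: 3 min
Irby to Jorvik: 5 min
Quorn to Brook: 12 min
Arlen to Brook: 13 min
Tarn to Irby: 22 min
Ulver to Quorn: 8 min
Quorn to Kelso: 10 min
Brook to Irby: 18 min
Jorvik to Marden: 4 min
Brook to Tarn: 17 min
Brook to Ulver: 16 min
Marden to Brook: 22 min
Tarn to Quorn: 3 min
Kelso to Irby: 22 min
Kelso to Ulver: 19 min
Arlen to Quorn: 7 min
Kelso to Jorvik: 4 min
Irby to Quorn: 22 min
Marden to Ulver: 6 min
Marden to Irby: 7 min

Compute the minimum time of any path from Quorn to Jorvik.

14 min

Running Dijkstra from Quorn:
Quorn: 0
Tarn: 3  (via Quorn)
Arlen: 7  (via Quorn)
Ulver: 8  (via Quorn)
Kelso: 10  (via Quorn)
Brook: 12  (via Quorn)
Marden: 14  (via Ulver)
Jorvik: 14  (via Kelso)
Shortest route: Quorn–Kelso–Jorvik = 14 min.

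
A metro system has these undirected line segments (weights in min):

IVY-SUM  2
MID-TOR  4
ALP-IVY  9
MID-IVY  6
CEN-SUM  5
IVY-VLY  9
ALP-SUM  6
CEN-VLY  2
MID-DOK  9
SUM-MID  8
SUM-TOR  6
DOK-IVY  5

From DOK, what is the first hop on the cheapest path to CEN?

IVY

Candidate routes:
DOK–IVY–SUM–CEN: 5+2+5 = 12
DOK–IVY–VLY–CEN: 5+9+2 = 16
DOK–MID–IVY–SUM–CEN: 9+6+2+5 = 22
DOK–MID–SUM–CEN: 9+8+5 = 22
Cheapest is DOK–IVY–SUM–CEN at 12 min.
So from DOK the first move is to IVY.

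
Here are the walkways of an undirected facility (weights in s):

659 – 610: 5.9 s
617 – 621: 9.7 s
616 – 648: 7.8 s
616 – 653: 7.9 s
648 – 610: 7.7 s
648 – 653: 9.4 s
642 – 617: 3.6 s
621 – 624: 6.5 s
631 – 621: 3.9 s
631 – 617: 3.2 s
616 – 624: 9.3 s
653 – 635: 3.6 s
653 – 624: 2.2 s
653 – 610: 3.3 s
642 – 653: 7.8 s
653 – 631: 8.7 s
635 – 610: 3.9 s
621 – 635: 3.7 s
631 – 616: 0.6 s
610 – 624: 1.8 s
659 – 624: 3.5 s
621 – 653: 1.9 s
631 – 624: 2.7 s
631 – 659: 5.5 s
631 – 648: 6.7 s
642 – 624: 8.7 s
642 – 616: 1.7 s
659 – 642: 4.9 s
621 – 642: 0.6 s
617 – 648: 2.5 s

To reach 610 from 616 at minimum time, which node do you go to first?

Enumerating some paths:
616–642–621–653–624–610: 1.7+0.6+1.9+2.2+1.8 = 8.2
616–631–624–653–610: 0.6+2.7+2.2+3.3 = 8.8
616–631–624–610: 0.6+2.7+1.8 = 5.1
616–642–621–653–610: 1.7+0.6+1.9+3.3 = 7.5
Cheapest is 616–631–624–610 at 5.1 s.
So from 616 the first move is to 631.

631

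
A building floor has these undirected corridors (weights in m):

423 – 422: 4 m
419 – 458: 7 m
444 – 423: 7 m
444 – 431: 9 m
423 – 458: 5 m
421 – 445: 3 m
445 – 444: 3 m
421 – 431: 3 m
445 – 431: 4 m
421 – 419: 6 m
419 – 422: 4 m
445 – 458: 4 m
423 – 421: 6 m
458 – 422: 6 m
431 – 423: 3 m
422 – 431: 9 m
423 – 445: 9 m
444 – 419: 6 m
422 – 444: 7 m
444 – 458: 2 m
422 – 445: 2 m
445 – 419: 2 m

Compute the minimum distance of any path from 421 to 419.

Enumerating some paths:
421–445–422–419: 3+2+4 = 9
421–445–419: 3+2 = 5
421–431–445–419: 3+4+2 = 9
421–419: 6 = 6
The minimum is 5 m via 421–445–419.

5 m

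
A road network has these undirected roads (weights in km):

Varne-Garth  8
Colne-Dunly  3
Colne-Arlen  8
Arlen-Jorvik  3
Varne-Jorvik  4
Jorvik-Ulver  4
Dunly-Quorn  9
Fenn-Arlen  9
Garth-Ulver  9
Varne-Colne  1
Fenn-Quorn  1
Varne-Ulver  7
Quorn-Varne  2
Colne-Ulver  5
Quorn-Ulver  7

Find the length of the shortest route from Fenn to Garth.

11 km

Settle nodes by increasing distance from Fenn:
Fenn: 0
Quorn: 1  (via Fenn)
Varne: 3  (via Quorn)
Colne: 4  (via Varne)
Dunly: 7  (via Colne)
Jorvik: 7  (via Varne)
Ulver: 8  (via Quorn)
Arlen: 9  (via Fenn)
Garth: 11  (via Varne)
Shortest route: Fenn–Quorn–Varne–Garth = 11 km.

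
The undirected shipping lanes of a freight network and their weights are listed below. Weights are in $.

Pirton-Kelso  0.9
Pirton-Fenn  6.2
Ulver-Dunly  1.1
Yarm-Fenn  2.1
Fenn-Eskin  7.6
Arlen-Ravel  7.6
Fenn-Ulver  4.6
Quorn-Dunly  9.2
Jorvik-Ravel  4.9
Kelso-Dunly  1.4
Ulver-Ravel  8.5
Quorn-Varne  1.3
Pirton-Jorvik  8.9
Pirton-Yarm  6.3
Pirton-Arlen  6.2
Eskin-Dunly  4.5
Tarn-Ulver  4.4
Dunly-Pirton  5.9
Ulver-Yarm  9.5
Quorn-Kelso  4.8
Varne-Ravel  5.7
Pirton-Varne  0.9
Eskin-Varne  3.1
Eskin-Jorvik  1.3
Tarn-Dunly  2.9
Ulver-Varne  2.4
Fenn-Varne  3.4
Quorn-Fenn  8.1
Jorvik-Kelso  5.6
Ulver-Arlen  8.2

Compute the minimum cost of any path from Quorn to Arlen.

$8.4

Settle nodes by increasing distance from Quorn:
Quorn: 0
Varne: 1.3  (via Quorn)
Pirton: 2.2  (via Varne)
Kelso: 3.1  (via Pirton)
Ulver: 3.7  (via Varne)
Eskin: 4.4  (via Varne)
Dunly: 4.5  (via Kelso)
Fenn: 4.7  (via Varne)
Jorvik: 5.7  (via Eskin)
Yarm: 6.8  (via Fenn)
Ravel: 7  (via Varne)
Tarn: 7.4  (via Dunly)
Arlen: 8.4  (via Pirton)
Shortest route: Quorn–Varne–Pirton–Arlen = $8.4.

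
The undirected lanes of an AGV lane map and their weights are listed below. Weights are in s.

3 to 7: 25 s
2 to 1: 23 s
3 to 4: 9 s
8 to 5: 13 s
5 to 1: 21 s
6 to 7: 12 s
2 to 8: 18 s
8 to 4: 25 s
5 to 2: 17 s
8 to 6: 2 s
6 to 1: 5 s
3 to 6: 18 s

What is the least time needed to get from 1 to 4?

Compare a few routes:
1 - 5 - 8 - 4: 21+13+25 = 59
1 - 6 - 7 - 3 - 4: 5+12+25+9 = 51
1 - 6 - 8 - 4: 5+2+25 = 32
1 - 5 - 8 - 6 - 3 - 4: 21+13+2+18+9 = 63
The minimum is 32 s via 1 - 6 - 8 - 4.

32 s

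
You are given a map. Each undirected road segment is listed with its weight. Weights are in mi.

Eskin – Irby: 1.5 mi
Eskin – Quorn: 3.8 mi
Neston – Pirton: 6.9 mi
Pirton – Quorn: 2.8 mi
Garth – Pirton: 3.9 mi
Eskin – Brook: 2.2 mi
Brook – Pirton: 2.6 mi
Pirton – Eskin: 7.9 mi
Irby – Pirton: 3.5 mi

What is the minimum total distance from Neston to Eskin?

11.7 mi

Shortest distances from Neston:
Neston: 0
Pirton: 6.9  (via Neston)
Brook: 9.5  (via Pirton)
Quorn: 9.7  (via Pirton)
Irby: 10.4  (via Pirton)
Garth: 10.8  (via Pirton)
Eskin: 11.7  (via Brook)
Shortest route: Neston–Pirton–Brook–Eskin = 11.7 mi.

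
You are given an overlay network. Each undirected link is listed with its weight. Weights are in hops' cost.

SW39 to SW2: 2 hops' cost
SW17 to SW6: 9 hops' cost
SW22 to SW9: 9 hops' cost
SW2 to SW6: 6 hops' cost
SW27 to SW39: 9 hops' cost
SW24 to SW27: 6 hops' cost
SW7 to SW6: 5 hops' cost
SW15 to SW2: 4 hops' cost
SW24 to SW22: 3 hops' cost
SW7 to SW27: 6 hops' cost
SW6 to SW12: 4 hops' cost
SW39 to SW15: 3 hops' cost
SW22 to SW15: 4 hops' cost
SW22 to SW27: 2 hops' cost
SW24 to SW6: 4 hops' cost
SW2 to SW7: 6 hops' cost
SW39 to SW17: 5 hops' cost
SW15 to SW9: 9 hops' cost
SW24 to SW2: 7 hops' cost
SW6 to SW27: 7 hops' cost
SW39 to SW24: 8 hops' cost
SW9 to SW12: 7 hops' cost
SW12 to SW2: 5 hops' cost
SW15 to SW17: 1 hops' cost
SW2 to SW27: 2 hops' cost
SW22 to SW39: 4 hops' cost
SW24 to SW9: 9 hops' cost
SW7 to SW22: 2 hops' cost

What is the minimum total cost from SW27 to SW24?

5 hops' cost

Settle nodes by increasing distance from SW27:
SW27: 0
SW2: 2  (via SW27)
SW22: 2  (via SW27)
SW7: 4  (via SW22)
SW39: 4  (via SW2)
SW24: 5  (via SW22)
Shortest route: SW27 → SW22 → SW24 = 5 hops' cost.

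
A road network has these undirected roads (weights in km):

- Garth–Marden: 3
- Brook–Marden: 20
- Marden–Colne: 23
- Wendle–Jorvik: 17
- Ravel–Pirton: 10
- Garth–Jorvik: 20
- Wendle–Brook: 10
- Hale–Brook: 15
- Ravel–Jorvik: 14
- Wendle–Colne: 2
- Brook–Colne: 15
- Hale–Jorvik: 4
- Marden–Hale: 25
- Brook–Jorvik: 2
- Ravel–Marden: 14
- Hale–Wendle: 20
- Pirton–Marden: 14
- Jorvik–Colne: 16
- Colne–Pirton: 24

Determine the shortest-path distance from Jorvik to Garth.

20 km

Shortest distances from Jorvik:
Jorvik: 0
Brook: 2  (via Jorvik)
Hale: 4  (via Jorvik)
Wendle: 12  (via Brook)
Colne: 14  (via Wendle)
Ravel: 14  (via Jorvik)
Garth: 20  (via Jorvik)
Shortest route: Jorvik → Garth = 20 km.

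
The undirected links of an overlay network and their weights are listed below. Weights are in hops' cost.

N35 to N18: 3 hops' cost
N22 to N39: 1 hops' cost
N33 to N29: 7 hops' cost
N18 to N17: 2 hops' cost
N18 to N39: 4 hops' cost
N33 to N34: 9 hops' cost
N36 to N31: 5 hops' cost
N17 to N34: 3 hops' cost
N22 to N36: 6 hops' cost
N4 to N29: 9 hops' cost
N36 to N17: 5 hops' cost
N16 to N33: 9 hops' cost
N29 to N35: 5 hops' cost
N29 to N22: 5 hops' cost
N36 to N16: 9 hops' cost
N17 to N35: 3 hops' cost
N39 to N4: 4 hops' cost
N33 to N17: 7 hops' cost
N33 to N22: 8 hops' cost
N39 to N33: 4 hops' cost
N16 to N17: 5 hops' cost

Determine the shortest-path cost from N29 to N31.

Compare a few routes:
N29–N35–N17–N36–N31: 5+3+5+5 = 18
N29–N22–N39–N18–N17–N36–N31: 5+1+4+2+5+5 = 22
N29–N22–N36–N31: 5+6+5 = 16
N29–N35–N18–N17–N36–N31: 5+3+2+5+5 = 20
The minimum is 16 hops' cost via N29–N22–N36–N31.

16 hops' cost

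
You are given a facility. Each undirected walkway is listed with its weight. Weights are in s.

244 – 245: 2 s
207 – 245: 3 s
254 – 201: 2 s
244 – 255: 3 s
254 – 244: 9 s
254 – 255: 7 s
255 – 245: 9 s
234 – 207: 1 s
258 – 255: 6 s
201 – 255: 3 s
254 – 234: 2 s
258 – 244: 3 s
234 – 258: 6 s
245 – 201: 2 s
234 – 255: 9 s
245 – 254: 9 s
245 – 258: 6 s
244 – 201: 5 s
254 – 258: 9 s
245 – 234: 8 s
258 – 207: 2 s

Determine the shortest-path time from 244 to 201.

4 s

Enumerating some paths:
244 - 255 - 201: 3+3 = 6
244 - 201: 5 = 5
244 - 245 - 201: 2+2 = 4
The minimum is 4 s via 244 - 245 - 201.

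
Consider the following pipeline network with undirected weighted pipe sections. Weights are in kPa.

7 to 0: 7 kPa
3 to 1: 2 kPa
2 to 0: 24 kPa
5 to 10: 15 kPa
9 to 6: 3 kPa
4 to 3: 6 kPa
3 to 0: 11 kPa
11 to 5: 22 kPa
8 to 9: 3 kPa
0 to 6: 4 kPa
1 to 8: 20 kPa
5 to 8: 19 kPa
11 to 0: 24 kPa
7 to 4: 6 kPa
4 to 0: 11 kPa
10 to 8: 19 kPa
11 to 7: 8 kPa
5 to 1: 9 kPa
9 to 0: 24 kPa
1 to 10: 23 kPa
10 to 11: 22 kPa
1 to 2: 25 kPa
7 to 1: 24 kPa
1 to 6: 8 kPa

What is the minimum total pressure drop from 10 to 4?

31 kPa

Candidate routes:
10 - 1 - 3 - 4: 23+2+6 = 31
10 - 5 - 1 - 3 - 4: 15+9+2+6 = 32
10 - 11 - 7 - 4: 22+8+6 = 36
Cheapest is 10 - 1 - 3 - 4 at 31 kPa.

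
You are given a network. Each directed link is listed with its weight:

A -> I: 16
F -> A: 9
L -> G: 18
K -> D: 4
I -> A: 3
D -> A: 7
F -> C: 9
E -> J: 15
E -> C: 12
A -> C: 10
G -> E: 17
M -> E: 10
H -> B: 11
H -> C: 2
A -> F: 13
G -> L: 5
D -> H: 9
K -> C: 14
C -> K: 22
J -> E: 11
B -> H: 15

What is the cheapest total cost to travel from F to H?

Enumerating some paths:
F - C - K - D - H: 9+22+4+9 = 44
F - A - C - K - D - H: 9+10+22+4+9 = 54
Cheapest is F - C - K - D - H at 44.

44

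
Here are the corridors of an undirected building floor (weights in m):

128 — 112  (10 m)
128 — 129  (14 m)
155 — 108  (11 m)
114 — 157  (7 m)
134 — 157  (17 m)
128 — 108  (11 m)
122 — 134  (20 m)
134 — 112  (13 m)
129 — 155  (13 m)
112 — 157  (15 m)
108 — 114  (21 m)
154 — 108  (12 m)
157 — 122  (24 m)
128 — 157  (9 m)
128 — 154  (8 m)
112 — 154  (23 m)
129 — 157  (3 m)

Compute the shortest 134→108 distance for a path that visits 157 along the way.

37 m

Best 134 to 157: 134 → 157 costing 17
Shortest 157→108: 157 → 128 → 108 = 20
Total via 157: 17 + 20 = 37 m.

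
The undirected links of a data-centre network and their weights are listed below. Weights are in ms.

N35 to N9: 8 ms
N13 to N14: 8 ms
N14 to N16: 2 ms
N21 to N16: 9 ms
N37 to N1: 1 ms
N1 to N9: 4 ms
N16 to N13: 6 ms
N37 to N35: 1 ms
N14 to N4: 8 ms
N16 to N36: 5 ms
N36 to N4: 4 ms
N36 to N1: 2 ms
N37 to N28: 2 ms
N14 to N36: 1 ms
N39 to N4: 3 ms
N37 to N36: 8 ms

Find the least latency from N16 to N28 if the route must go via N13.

20 ms

Shortest N16→N13: N16–N13 = 6
Shortest N13→N28: N13–N14–N36–N1–N37–N28 = 14
Total via N13: 6 + 14 = 20 ms.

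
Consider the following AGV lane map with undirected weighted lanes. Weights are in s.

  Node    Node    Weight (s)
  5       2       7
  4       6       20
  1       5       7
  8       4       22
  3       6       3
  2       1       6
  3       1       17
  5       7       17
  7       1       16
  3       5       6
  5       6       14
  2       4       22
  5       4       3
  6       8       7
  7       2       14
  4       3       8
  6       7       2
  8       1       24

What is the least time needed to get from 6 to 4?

11 s

Compare a few routes:
6 - 3 - 5 - 4: 3+6+3 = 12
6 - 5 - 4: 14+3 = 17
6 - 3 - 4: 3+8 = 11
The minimum is 11 s via 6 - 3 - 4.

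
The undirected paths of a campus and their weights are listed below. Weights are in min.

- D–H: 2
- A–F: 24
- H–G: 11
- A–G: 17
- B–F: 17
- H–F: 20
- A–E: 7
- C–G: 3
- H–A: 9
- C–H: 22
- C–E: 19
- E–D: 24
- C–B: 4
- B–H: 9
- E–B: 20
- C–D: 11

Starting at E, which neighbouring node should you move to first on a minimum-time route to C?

C

Compare a few routes:
E → A → G → C: 7+17+3 = 27
E → A → H → D → C: 7+9+2+11 = 29
E → C: 19 = 19
E → B → C: 20+4 = 24
The minimum is 19 min via E → C.
So from E the first move is to C.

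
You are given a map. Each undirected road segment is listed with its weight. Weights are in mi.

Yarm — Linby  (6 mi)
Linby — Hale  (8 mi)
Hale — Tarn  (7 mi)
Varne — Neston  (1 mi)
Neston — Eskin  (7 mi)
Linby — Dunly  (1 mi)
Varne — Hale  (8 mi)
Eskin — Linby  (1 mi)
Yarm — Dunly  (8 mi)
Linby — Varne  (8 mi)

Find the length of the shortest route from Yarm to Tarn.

21 mi

Running Dijkstra from Yarm:
Yarm: 0
Linby: 6  (via Yarm)
Eskin: 7  (via Linby)
Dunly: 7  (via Linby)
Varne: 14  (via Linby)
Hale: 14  (via Linby)
Neston: 14  (via Eskin)
Tarn: 21  (via Hale)
Shortest route: Yarm → Linby → Hale → Tarn = 21 mi.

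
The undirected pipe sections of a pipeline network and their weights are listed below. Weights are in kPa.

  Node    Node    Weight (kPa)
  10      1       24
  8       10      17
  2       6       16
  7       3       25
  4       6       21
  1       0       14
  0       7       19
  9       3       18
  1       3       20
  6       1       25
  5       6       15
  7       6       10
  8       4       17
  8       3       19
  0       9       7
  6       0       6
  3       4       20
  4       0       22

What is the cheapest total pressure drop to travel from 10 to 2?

Compare a few routes:
10–8–4–6–2: 17+17+21+16 = 71
10–1–0–6–2: 24+14+6+16 = 60
10–1–6–2: 24+25+16 = 65
The minimum is 60 kPa via 10–1–0–6–2.

60 kPa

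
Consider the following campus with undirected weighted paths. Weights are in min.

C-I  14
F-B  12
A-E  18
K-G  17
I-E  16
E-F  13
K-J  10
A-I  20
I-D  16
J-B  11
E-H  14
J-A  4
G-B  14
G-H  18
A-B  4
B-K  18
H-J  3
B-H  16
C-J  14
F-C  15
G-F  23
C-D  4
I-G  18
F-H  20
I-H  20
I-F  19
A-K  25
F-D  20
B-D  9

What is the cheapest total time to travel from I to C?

14 min

Running Dijkstra from I:
I: 0
C: 14  (via I)
Shortest route: I–C = 14 min.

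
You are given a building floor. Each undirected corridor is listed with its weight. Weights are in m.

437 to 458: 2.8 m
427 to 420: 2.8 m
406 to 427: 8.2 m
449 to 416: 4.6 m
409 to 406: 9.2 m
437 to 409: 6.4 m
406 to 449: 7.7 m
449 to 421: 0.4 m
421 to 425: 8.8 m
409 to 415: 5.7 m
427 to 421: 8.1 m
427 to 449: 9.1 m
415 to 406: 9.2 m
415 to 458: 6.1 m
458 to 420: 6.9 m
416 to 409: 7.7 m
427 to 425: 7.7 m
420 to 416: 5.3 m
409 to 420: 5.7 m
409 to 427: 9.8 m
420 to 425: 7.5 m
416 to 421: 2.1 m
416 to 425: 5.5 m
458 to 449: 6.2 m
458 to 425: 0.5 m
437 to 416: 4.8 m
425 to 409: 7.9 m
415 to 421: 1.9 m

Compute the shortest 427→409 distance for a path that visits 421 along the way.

15.7 m

Best 427 to 421: 427 → 421 costing 8.1
Best 421 to 409: 421 → 415 → 409 costing 7.6
Total via 421: 8.1 + 7.6 = 15.7 m.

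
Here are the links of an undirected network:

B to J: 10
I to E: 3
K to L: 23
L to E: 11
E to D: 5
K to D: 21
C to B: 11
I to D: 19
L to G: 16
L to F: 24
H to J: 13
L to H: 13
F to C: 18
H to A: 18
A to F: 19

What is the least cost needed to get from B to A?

41

Shortest distances from B:
B: 0
J: 10  (via B)
C: 11  (via B)
H: 23  (via J)
F: 29  (via C)
L: 36  (via H)
A: 41  (via H)
Shortest route: B → J → H → A = 41.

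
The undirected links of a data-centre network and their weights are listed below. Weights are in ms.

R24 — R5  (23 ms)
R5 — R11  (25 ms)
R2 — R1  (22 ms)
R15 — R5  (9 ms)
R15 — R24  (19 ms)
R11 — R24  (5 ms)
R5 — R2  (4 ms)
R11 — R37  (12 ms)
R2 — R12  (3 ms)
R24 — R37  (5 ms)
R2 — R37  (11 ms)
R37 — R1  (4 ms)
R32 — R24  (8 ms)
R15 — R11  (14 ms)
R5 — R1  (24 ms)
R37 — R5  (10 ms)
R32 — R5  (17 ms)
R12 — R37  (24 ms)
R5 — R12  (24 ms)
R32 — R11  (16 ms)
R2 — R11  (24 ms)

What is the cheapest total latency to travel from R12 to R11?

Compare a few routes:
R12–R2–R5–R37–R24–R11: 3+4+10+5+5 = 27
R12–R2–R37–R11: 3+11+12 = 26
R12–R2–R37–R24–R11: 3+11+5+5 = 24
Cheapest is R12–R2–R37–R24–R11 at 24 ms.

24 ms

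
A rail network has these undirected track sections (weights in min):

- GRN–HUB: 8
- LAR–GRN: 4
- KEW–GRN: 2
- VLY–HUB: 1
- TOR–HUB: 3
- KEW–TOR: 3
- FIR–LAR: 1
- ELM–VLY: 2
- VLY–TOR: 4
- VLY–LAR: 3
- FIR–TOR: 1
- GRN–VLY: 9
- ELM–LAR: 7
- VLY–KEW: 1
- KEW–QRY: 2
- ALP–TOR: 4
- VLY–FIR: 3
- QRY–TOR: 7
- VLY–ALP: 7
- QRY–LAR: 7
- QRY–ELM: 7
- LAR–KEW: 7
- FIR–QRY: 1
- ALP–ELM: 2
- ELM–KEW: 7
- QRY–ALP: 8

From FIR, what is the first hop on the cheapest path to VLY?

Enumerating some paths:
FIR → TOR → KEW → VLY: 1+3+1 = 5
FIR → LAR → VLY: 1+3 = 4
FIR → QRY → KEW → VLY: 1+2+1 = 4
FIR → VLY: 3 = 3
Cheapest is FIR → VLY at 3 min.
So from FIR the first move is to VLY.

VLY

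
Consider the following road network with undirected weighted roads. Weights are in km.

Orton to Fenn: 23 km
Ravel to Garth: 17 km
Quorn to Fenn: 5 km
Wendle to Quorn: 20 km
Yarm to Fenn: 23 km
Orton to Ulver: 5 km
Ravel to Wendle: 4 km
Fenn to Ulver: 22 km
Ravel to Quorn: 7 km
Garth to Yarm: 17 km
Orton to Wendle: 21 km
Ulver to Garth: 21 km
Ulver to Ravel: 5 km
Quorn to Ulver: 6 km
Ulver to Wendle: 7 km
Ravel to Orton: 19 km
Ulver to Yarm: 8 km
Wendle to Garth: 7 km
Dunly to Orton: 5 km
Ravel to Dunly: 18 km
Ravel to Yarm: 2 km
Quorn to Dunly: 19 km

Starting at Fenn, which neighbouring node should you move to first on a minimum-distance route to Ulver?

Candidate routes:
Fenn - Quorn - Ravel - Ulver: 5+7+5 = 17
Fenn - Quorn - Ulver: 5+6 = 11
Cheapest is Fenn - Quorn - Ulver at 11 km.
So from Fenn the first move is to Quorn.

Quorn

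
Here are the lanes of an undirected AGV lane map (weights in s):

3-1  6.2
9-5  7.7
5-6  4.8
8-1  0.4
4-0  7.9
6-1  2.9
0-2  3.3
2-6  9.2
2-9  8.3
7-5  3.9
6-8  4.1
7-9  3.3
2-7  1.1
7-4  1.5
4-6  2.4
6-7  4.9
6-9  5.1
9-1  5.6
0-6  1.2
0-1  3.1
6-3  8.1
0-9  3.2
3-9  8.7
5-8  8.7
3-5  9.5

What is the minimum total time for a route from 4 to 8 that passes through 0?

7.1 s

Best 4 to 0: 4–6–0 costing 3.6
Best 0 to 8: 0–1–8 costing 3.5
Total via 0: 3.6 + 3.5 = 7.1 s.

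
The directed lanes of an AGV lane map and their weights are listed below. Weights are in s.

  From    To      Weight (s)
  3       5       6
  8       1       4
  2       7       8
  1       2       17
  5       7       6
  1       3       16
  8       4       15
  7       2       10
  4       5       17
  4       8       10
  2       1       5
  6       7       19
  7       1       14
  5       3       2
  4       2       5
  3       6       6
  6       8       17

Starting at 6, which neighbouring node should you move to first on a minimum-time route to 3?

8

Compare a few routes:
6 - 7 - 1 - 3: 19+14+16 = 49
6 - 8 - 1 - 3: 17+4+16 = 37
Cheapest is 6 - 8 - 1 - 3 at 37 s.
So from 6 the first move is to 8.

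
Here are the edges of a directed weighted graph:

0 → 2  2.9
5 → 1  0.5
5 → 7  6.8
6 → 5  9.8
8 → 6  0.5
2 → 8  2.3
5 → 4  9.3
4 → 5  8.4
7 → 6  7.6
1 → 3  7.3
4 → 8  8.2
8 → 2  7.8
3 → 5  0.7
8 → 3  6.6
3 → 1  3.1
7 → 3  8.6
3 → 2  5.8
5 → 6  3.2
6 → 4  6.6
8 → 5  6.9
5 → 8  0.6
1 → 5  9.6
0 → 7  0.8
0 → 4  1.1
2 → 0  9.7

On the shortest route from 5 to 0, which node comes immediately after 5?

8

Candidate routes:
5 - 8 - 3 - 2 - 0: 0.6+6.6+5.8+9.7 = 22.7
5 - 8 - 2 - 0: 0.6+7.8+9.7 = 18.1
5 - 1 - 3 - 2 - 0: 0.5+7.3+5.8+9.7 = 23.3
The minimum is 18.1 via 5 - 8 - 2 - 0.
So from 5 the first move is to 8.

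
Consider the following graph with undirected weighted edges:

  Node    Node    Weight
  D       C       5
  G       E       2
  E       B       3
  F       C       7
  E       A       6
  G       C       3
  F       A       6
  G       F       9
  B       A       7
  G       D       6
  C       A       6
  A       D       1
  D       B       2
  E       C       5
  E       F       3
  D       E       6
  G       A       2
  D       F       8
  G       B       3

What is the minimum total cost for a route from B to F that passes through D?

9

Best B to D: B → D costing 2
Shortest D→F: D → A → F = 7
Total via D: 2 + 7 = 9.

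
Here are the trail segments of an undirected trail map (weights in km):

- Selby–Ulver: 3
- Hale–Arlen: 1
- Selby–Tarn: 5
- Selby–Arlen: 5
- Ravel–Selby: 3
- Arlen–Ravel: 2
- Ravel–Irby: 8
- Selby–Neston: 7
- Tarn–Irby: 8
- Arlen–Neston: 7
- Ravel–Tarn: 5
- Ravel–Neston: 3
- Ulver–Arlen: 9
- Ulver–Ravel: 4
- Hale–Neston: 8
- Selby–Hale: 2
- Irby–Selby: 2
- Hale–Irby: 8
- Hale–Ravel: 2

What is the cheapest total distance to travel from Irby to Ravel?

5 km

Running Dijkstra from Irby:
Irby: 0
Selby: 2  (via Irby)
Hale: 4  (via Selby)
Arlen: 5  (via Hale)
Ravel: 5  (via Selby)
Shortest route: Irby–Selby–Ravel = 5 km.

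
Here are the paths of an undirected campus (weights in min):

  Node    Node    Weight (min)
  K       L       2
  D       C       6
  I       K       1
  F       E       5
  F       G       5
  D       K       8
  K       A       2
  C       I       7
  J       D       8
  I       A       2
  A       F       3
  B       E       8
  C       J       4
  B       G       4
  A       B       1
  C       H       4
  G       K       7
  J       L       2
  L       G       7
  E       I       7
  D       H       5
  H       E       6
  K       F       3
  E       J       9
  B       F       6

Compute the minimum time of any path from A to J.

Enumerating some paths:
A–K–L–J: 2+2+2 = 6
A–I–K–L–J: 2+1+2+2 = 7
Cheapest is A–K–L–J at 6 min.

6 min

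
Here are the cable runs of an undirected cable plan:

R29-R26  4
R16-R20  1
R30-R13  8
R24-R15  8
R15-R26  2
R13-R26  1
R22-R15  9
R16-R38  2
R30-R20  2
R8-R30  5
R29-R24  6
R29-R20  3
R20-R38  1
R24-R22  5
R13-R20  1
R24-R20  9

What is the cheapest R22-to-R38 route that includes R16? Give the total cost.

16

Best R22 to R16: R22 → R15 → R26 → R13 → R20 → R16 costing 14
Best R16 to R38: R16 → R38 costing 2
Total via R16: 14 + 2 = 16.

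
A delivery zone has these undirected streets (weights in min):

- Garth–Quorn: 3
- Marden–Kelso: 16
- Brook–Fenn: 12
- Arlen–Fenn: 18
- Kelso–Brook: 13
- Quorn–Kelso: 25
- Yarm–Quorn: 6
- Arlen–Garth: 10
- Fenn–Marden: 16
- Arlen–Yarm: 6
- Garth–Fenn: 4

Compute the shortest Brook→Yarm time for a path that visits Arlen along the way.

32 min

Shortest Brook→Arlen: Brook–Fenn–Garth–Arlen = 26
Best Arlen to Yarm: Arlen–Yarm costing 6
Total via Arlen: 26 + 6 = 32 min.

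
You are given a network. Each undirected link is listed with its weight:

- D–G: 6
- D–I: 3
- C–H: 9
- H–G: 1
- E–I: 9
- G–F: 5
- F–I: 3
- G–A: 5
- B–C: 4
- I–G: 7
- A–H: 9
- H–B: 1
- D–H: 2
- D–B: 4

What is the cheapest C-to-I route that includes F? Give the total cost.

Shortest C→F: C → B → H → G → F = 11
Shortest F→I: F → I = 3
Total via F: 11 + 3 = 14.

14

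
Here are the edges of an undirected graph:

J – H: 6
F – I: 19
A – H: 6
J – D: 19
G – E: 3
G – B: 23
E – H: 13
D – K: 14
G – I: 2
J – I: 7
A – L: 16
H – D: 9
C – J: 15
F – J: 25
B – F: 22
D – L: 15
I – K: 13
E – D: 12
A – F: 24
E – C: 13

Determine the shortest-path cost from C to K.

31

Compare a few routes:
C - J - I - K: 15+7+13 = 35
C - E - D - K: 13+12+14 = 39
C - E - G - I - K: 13+3+2+13 = 31
The minimum is 31 via C - E - G - I - K.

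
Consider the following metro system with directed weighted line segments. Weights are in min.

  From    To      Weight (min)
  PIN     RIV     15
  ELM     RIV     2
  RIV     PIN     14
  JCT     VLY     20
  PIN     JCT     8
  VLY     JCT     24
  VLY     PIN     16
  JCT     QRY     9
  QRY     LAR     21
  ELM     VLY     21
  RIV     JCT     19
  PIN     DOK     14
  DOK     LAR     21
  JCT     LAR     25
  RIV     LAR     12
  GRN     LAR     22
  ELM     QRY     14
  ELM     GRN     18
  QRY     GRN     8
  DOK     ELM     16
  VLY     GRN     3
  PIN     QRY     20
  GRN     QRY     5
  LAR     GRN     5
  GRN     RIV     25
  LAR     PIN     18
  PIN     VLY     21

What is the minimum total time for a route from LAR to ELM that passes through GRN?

Shortest LAR→GRN: LAR → GRN = 5
Shortest GRN→ELM: GRN → RIV → PIN → DOK → ELM = 69
Total via GRN: 5 + 69 = 74 min.

74 min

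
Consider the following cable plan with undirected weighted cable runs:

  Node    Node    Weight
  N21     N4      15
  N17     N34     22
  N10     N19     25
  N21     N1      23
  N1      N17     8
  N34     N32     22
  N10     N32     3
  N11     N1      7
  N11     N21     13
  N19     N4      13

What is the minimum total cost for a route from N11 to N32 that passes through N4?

Shortest N11→N4: N11 → N21 → N4 = 28
Shortest N4→N32: N4 → N19 → N10 → N32 = 41
Total via N4: 28 + 41 = 69.

69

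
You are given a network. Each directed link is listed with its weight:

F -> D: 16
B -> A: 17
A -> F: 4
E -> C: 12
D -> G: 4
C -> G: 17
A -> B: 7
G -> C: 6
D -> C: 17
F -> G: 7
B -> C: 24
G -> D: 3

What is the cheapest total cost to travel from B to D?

Enumerating some paths:
B - A - F - G - D: 17+4+7+3 = 31
B - A - F - D: 17+4+16 = 37
B - C - G - D: 24+17+3 = 44
Cheapest is B - A - F - G - D at 31.

31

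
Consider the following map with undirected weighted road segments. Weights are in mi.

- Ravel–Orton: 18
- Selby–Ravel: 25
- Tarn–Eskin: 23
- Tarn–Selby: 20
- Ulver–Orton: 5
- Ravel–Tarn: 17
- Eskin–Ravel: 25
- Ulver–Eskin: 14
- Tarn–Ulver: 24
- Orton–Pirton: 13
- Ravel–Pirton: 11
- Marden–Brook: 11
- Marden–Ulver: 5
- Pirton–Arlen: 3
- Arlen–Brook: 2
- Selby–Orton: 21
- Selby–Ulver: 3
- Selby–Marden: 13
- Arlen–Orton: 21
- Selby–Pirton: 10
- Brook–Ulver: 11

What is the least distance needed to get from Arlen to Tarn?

31 mi

Shortest distances from Arlen:
Arlen: 0
Brook: 2  (via Arlen)
Pirton: 3  (via Arlen)
Selby: 13  (via Pirton)
Marden: 13  (via Brook)
Ulver: 13  (via Brook)
Ravel: 14  (via Pirton)
Orton: 16  (via Pirton)
Eskin: 27  (via Ulver)
Tarn: 31  (via Ravel)
Shortest route: Arlen → Pirton → Ravel → Tarn = 31 mi.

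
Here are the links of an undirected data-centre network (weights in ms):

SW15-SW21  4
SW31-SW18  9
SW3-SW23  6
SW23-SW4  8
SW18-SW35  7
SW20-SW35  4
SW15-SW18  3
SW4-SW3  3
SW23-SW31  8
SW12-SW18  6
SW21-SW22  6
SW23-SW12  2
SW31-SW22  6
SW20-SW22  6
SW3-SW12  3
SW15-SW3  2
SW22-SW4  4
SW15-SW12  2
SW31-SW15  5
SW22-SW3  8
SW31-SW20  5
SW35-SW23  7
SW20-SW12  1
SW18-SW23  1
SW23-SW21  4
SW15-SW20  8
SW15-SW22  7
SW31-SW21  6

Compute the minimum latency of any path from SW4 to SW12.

6 ms

Candidate routes:
SW4 → SW3 → SW15 → SW12: 3+2+2 = 7
SW4 → SW3 → SW12: 3+3 = 6
SW4 → SW23 → SW12: 8+2 = 10
The minimum is 6 ms via SW4 → SW3 → SW12.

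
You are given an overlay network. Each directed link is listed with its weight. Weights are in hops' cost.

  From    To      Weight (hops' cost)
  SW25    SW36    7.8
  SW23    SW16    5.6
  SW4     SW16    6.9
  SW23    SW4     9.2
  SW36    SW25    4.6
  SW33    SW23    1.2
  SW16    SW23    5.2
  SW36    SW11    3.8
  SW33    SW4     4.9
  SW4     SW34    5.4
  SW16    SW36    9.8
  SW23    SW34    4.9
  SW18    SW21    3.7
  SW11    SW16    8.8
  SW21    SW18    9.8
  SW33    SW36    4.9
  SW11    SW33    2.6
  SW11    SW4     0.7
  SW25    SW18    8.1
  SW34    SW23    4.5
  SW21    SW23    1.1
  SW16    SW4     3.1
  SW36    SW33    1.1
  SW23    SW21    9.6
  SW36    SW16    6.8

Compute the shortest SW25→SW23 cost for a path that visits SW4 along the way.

22.2 hops' cost

Shortest SW25→SW4: SW25 → SW36 → SW11 → SW4 = 12.3
Shortest SW4→SW23: SW4 → SW34 → SW23 = 9.9
Total via SW4: 12.3 + 9.9 = 22.2 hops' cost.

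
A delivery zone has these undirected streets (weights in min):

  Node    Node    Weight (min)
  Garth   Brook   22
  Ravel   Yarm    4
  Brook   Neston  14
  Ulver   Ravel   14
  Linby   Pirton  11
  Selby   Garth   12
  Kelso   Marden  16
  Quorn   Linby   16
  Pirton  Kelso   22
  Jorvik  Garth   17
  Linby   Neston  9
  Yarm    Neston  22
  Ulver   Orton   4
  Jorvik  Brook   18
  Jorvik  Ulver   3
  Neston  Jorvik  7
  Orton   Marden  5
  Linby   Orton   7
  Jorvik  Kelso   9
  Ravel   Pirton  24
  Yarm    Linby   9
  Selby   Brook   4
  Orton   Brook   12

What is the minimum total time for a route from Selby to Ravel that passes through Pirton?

58 min

Best Selby to Pirton: Selby–Brook–Orton–Linby–Pirton costing 34
Shortest Pirton→Ravel: Pirton–Ravel = 24
Total via Pirton: 34 + 24 = 58 min.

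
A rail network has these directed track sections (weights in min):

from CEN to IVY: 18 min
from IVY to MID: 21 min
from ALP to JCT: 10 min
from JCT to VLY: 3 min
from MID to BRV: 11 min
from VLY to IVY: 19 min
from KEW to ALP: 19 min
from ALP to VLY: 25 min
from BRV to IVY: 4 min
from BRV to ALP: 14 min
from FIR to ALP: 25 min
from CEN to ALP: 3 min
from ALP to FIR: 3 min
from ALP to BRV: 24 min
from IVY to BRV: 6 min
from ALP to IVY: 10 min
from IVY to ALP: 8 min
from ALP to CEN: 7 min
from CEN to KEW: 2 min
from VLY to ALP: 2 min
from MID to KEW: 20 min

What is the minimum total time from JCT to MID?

36 min

Settle nodes by increasing distance from JCT:
JCT: 0
VLY: 3  (via JCT)
ALP: 5  (via VLY)
FIR: 8  (via ALP)
CEN: 12  (via ALP)
KEW: 14  (via CEN)
IVY: 15  (via ALP)
BRV: 21  (via IVY)
MID: 36  (via IVY)
Shortest route: JCT–VLY–ALP–IVY–MID = 36 min.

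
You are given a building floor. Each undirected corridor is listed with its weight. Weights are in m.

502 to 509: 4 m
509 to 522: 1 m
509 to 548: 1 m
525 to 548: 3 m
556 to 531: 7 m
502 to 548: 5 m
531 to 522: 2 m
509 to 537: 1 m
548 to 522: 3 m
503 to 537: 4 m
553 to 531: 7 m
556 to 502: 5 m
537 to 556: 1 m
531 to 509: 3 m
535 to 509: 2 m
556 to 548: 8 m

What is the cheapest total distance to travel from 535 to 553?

Running Dijkstra from 535:
535: 0
509: 2  (via 535)
548: 3  (via 509)
537: 3  (via 509)
522: 3  (via 509)
556: 4  (via 537)
531: 5  (via 509)
502: 6  (via 509)
525: 6  (via 548)
503: 7  (via 537)
553: 12  (via 531)
Shortest route: 535–509–531–553 = 12 m.

12 m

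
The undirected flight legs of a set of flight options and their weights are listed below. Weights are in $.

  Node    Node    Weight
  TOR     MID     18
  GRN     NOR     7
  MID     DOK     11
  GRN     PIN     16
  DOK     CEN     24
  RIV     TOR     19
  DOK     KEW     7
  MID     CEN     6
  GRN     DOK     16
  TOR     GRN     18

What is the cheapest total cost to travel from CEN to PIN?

$49

Settle nodes by increasing distance from CEN:
CEN: 0
MID: 6  (via CEN)
DOK: 17  (via MID)
TOR: 24  (via MID)
KEW: 24  (via DOK)
GRN: 33  (via DOK)
NOR: 40  (via GRN)
RIV: 43  (via TOR)
PIN: 49  (via GRN)
Shortest route: CEN → MID → DOK → GRN → PIN = $49.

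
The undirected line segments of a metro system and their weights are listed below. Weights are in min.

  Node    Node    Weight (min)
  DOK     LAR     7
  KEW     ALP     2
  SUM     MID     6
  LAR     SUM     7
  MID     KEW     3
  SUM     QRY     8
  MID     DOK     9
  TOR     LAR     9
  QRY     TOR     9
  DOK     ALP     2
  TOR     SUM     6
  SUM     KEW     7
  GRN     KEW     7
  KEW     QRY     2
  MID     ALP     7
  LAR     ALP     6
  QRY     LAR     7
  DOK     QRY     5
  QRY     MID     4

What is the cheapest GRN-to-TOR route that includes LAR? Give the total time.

Shortest GRN→LAR: GRN–KEW–ALP–LAR = 15
Shortest LAR→TOR: LAR–TOR = 9
Total via LAR: 15 + 9 = 24 min.

24 min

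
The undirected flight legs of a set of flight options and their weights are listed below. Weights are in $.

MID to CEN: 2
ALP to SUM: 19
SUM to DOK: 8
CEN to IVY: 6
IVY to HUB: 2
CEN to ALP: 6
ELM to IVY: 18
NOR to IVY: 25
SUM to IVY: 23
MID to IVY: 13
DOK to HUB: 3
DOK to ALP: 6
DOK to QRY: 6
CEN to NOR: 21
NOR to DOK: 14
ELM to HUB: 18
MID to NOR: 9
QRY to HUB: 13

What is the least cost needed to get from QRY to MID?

Candidate routes:
QRY–DOK–ALP–CEN–MID: 6+6+6+2 = 20
QRY–DOK–HUB–IVY–CEN–MID: 6+3+2+6+2 = 19
Cheapest is QRY–DOK–HUB–IVY–CEN–MID at $19.

$19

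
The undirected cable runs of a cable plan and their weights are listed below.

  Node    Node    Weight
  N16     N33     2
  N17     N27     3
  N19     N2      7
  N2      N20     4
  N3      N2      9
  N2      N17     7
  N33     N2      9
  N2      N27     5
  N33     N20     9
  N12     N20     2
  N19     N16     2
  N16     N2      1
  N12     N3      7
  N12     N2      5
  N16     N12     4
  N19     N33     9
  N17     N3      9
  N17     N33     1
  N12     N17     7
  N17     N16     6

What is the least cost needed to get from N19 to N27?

8

Enumerating some paths:
N19–N16–N2–N17–N27: 2+1+7+3 = 13
N19–N16–N17–N27: 2+6+3 = 11
N19–N2–N27: 7+5 = 12
N19–N16–N2–N27: 2+1+5 = 8
Cheapest is N19–N16–N2–N27 at 8.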